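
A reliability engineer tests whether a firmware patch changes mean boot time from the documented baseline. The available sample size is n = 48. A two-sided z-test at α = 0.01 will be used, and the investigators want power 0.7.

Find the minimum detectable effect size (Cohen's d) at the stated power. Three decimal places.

Required noncentrality: δ = z_{0.005} + z_{0.30} = 2.576 + 0.524 = 3.100.
(Lower-tail contribution to power is negligible for δ > 0.)
δ = d·√n ⇒ d = δ/√n = 3.100/√48 = 0.4475.

d ≈ 0.447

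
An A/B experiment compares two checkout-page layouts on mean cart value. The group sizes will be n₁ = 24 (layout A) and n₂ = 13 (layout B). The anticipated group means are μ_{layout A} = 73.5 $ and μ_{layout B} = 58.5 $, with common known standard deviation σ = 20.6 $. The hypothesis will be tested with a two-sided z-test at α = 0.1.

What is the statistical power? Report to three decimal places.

Power ≈ 0.681

Standardized effect: d = |μ_{layout A} − μ_{layout B}| / σ = |73.5 − 58.5| / 20.6 = 0.7282
Noncentrality parameter: δ = d / √(1/n₁ + 1/n₂) = 0.7282 / √(1/24 + 1/13) = 2.1145
Two-sided α = 0.1 → critical value z_{0.05} = 1.645.
Power = Φ(δ − 1.645) + Φ(−δ − 1.645) = Φ(0.470) + Φ(-3.759) = 0.6807 + 0.0001 = 0.6808.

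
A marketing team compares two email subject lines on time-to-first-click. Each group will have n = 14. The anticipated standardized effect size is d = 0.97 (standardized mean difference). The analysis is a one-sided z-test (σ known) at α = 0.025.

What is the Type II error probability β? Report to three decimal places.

β ≈ 0.272

Noncentrality parameter: δ = d·√(n/2) = 0.97 × √(14/2) = 2.5664
Critical value for a one-sided test at α = 0.025: z_α = 1.960.
Power = Φ(δ − 1.960) = Φ(0.606) = 0.7279.
Type II error: β = 1 − power = 1 − 0.7279 = 0.2721.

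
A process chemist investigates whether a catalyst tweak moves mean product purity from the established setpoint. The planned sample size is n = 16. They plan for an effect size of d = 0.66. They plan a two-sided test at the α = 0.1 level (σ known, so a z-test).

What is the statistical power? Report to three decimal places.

Noncentrality parameter: δ = d·√n = 0.66 × √16 = 2.6400
Two-sided α = 0.1 → critical value z_{0.05} = 1.645.
Power = Φ(δ − 1.645) + Φ(−δ − 1.645) = Φ(0.995) + Φ(-4.285) = 0.8402 + 0.0000 = 0.8402.

Power ≈ 0.840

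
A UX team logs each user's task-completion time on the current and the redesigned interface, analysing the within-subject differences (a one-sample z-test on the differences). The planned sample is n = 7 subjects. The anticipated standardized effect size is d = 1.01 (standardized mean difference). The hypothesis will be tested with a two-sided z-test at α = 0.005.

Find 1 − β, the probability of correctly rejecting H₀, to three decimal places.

Power ≈ 0.446

Noncentrality parameter: δ = d·√n = 1.01 × √7 = 2.6722
Two-sided α = 0.005 → critical value z_{0.0025} = 2.807.
Power = Φ(δ − 2.807) + Φ(−δ − 2.807) = Φ(-0.135) + Φ(-5.479) = 0.4464 + 0.0000 = 0.4464.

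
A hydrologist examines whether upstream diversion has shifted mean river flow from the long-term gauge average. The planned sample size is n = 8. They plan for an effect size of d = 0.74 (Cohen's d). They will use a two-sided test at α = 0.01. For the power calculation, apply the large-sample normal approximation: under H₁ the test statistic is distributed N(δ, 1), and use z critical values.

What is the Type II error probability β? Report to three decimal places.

Noncentrality parameter: δ = d·√n = 0.74 × √8 = 2.0930
Two-sided α = 0.01 → critical value z_{0.005} = 2.576.
Power = Φ(δ − 2.576) + Φ(−δ − 2.576) = Φ(-0.483) + Φ(-4.669) = 0.3146 + 0.0000 = 0.3146.
Type II error: β = 1 − power = 1 − 0.3146 = 0.6854.

β ≈ 0.685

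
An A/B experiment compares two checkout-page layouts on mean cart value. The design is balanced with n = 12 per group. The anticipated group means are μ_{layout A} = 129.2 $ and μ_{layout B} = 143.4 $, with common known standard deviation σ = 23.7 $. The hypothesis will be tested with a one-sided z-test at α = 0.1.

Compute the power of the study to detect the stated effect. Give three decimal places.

Power ≈ 0.574

Standardized effect: d = |μ_{layout A} − μ_{layout B}| / σ = |129.2 − 143.4| / 23.7 = 0.5992
Noncentrality parameter: δ = d·√(n/2) = 0.5992 × √(12/2) = 1.4676
One-sided α = 0.1 → critical value z_{0.1} = 1.282.
Power = Φ(δ − 1.282) = Φ(0.186) = 0.5738.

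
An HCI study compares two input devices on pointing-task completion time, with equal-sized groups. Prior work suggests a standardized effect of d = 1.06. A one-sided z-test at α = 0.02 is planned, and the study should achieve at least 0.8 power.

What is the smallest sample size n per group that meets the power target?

n = 15 per group

For power 0.8 need Φ(δ − z_{0.02}) = 0.8, so δ = z_{0.02} + z_{0.20} = 2.054 + 0.842 = 2.895.
δ = d·√(n/2) ⇒ n = 2(δ/d)² = 2 × (2.895 / 1.06)² = 14.92.
Rounding up, n = 15 per group.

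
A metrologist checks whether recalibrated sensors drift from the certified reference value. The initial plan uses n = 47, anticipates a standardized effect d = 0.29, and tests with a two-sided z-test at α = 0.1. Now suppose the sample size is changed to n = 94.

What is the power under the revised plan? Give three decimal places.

With n = 94: δ = d·√n = 0.29 × √94 = 2.8117. Critical value z_{0.05} = 1.645.
Revised power = Φ(δ − 1.645) + Φ(−δ − 1.645) = Φ(1.167) + Φ(-4.457) = 0.8784 + 0.0000 = 0.8784.

Power ≈ 0.878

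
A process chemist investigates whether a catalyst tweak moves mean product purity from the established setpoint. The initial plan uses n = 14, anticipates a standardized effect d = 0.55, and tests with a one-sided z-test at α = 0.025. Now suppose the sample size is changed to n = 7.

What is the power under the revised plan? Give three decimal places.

With n = 7: δ = d·√n = 0.55 × √7 = 1.4552. Critical value z_{0.025} = 1.960.
Revised power = Φ(δ − 1.960) = Φ(-0.505) = 0.3068.

Power ≈ 0.307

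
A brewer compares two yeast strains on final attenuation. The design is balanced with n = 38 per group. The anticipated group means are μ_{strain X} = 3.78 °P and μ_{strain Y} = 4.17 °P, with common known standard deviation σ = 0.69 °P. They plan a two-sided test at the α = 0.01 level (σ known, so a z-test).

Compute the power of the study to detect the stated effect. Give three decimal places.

Power ≈ 0.455

Standardized effect: d = |μ_{strain X} − μ_{strain Y}| / σ = |3.78 − 4.17| / 0.69 = 0.5652
Noncentrality parameter: δ = d·√(n/2) = 0.5652 × √(38/2) = 2.4637
Two-sided α = 0.01 → critical value z_{0.005} = 2.576.
Power = Φ(δ − 2.576) + Φ(−δ − 2.576) = Φ(-0.112) + Φ(-5.040) = 0.4554 + 0.0000 = 0.4554.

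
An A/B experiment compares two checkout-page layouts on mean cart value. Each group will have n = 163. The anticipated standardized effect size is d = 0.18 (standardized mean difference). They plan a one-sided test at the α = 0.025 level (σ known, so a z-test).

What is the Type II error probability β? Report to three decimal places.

β ≈ 0.631

Noncentrality parameter: δ = d·√(n/2) = 0.18 × √(163/2) = 1.6250
Critical value for a one-sided test at α = 0.025: z_α = 1.960.
Power = P(Z > 1.960 − δ) = Φ(-0.335) = 0.3688.
Type II error: β = 1 − power = 1 − 0.3688 = 0.6312.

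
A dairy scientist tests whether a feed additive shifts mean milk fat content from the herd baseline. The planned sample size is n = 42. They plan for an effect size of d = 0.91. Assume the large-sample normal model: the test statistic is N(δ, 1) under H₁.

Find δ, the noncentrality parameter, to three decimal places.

δ = d·√n = 0.91 × √42 = 5.8975

δ ≈ 5.897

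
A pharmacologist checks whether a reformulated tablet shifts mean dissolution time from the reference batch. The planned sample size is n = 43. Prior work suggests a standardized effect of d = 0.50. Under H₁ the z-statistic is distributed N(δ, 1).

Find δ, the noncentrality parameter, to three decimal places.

The noncentrality parameter scales effect size by the design's sample-size factor: δ = d·√n = 0.50 × √43 = 3.2787

δ ≈ 3.279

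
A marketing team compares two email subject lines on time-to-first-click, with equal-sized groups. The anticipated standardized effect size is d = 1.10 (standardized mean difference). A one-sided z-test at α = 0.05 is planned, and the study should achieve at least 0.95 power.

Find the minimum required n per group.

For power 0.95 need Φ(δ − z_{0.05}) = 0.95, so δ = z_{0.05} + z_{0.05} = 1.645 + 1.645 = 3.290.
δ = d·√(n/2) ⇒ n = 2(δ/d)² = 2 × (3.290 / 1.10)² = 17.89.
Round up to the next whole unit.

n = 18 per group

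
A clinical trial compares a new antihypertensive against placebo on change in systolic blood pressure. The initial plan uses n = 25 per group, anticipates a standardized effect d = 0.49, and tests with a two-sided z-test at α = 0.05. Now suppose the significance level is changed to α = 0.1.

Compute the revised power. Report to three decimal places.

δ = d·√(n/2) = 0.49 × √(25/2) = 1.7324 (unchanged). New critical value: z_{0.05} = 1.645.
Revised power = Φ(δ − 1.645) + Φ(−δ − 1.645) = Φ(0.088) + Φ(-3.377) = 0.5349 + 0.0004 = 0.5353.

Power ≈ 0.535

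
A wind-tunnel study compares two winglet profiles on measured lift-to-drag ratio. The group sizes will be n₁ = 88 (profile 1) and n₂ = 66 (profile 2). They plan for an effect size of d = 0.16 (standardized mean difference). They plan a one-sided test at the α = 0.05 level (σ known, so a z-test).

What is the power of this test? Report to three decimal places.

Power ≈ 0.254

Noncentrality parameter: λ = d / √(1/n₁ + 1/n₂) = 0.16 / √(1/88 + 1/66) = 0.9826
One-sided α = 0.05 → critical value z_{0.05} = 1.645.
Power = Φ(λ − 1.645) = Φ(-0.662) = 0.2539.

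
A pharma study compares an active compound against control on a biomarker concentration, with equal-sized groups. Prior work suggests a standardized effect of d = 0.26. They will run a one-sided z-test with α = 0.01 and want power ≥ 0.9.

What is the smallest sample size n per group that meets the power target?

Set Φ(δ − 2.326) = 0.9; then δ − 2.326 = Φ⁻¹(0.9) = 1.282, giving δ = 3.608.
δ = d·√(n/2) ⇒ n = 2(δ/d)² = 2 × (3.608 / 0.26)² = 385.12.
Rounding up, n = 386 per group.

n = 386 per group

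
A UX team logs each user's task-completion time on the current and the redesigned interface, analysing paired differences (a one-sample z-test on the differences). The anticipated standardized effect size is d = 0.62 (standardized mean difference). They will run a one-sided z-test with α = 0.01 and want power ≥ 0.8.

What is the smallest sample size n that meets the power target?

Set Φ(δ − 2.326) = 0.8; then δ − 2.326 = Φ⁻¹(0.8) = 0.842, giving δ = 3.168.
δ = d·√n ⇒ n = (δ/d)² = (3.168 / 0.62)² = 26.11.
Round up to the next whole unit.

n = 27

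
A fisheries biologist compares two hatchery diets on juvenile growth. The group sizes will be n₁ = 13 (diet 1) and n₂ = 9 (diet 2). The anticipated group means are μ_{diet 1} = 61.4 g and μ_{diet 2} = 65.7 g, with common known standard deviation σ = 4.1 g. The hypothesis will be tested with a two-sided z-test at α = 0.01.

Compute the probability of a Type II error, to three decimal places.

β ≈ 0.562

Standardized effect: d = |μ_{diet 1} − μ_{diet 2}| / σ = |61.4 − 65.7| / 4.1 = 1.0488
Noncentrality parameter: δ = d / √(1/n₁ + 1/n₂) = 1.0488 / √(1/13 + 1/9) = 2.4186
Critical value for a two-sided test at α = 0.01: z_{α/2} = 2.576.
Power = Φ(δ − 2.576) + Φ(−δ − 2.576) = Φ(-0.157) + Φ(-4.994) = 0.4375 + 0.0000 = 0.4375.
Type II error: β = 1 − power = 1 − 0.4375 = 0.5625.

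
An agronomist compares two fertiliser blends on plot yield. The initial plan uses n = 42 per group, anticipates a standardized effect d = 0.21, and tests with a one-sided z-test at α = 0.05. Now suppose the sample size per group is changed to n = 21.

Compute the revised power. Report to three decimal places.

With n = 21 per group: δ = d·√(n/2) = 0.21 × √(21/2) = 0.6805. Critical value z_{0.05} = 1.645.
Revised power = P(Z > 1.645 − δ) = Φ(-0.964) = 0.1674.

Power ≈ 0.167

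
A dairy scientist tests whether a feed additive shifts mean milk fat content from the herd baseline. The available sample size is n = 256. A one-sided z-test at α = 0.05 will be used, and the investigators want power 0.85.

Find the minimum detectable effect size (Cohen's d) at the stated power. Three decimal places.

Need Φ(δ − 1.645) = 0.85, so δ = 1.645 + 1.036 = 2.681.
δ = d·√n ⇒ d = δ/√n = 2.681/√256 = 0.1676.

d ≈ 0.168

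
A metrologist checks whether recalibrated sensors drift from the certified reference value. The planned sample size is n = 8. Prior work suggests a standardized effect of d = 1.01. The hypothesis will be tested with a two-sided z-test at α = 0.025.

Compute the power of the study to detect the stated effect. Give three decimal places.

Power ≈ 0.731

Noncentrality parameter: δ = d·√n = 1.01 × √8 = 2.8567
Critical value for a two-sided test at α = 0.025: z_{α/2} = 2.241.
Power = Φ(δ − 2.241) + Φ(−δ − 2.241) = Φ(0.615) + Φ(-5.098) = 0.7308 + 0.0000 = 0.7308.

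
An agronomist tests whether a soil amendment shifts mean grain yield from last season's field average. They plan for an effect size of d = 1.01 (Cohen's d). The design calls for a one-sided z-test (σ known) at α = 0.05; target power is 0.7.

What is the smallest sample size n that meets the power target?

n = 5

For power 0.7 need Φ(δ − z_{0.05}) = 0.7, so δ = z_{0.05} + z_{0.30} = 1.645 + 0.524 = 2.169.
δ = d·√n ⇒ n = (δ/d)² = (2.169 / 1.01)² = 4.61.
Rounding up, n = 5.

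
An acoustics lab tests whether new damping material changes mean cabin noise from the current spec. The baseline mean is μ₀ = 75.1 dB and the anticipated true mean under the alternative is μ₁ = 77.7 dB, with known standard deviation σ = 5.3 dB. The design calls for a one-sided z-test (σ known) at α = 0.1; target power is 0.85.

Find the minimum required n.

Standardized effect: d = |μ₁ − μ₀| / σ = |77.7 − 75.1| / 5.3 = 0.4906
Set Φ(δ − 1.282) = 0.85; then δ − 1.282 = Φ⁻¹(0.85) = 1.036, giving δ = 2.318.
δ = d·√n ⇒ n = (δ/d)² = (2.318 / 0.4906)² = 22.33.
Round up to the next whole unit.

n = 23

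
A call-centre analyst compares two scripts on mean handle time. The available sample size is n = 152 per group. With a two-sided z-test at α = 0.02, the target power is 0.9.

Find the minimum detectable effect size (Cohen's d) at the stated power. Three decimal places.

d ≈ 0.414

Required noncentrality: δ = z_{0.01} + z_{0.10} = 2.326 + 1.282 = 3.608.
(The second rejection-region term Φ(−δ − z_{α/2}) is negligible and dropped.)
δ = d·√(n/2) ⇒ d = δ/√(n/2) = 3.608/√(152/2) = 0.4139.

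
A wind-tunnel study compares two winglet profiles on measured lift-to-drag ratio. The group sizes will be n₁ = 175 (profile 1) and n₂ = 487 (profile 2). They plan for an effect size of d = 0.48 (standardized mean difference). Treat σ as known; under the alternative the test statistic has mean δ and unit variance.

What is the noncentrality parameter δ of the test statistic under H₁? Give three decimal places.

δ ≈ 5.446

δ = d / √(1/n₁ + 1/n₂) = 0.48 / √(1/175 + 1/487) = 5.4462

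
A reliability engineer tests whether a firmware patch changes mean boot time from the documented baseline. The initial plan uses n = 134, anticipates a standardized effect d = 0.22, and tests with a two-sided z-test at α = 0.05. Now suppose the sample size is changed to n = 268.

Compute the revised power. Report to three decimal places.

With n = 268: δ = d·√n = 0.22 × √268 = 3.6016. Critical value z_{0.025} = 1.960.
Revised power = Φ(δ − 1.960) + Φ(−δ − 1.960) = Φ(1.642) + Φ(-5.562) = 0.9497 + 0.0000 = 0.9497.

Power ≈ 0.950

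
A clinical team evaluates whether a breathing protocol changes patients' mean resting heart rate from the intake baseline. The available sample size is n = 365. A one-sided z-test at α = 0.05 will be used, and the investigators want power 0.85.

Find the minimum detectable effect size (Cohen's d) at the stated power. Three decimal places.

Required noncentrality: δ = z_{0.05} + z_{0.15} = 1.645 + 1.036 = 2.681.
δ = d·√n ⇒ d = δ/√n = 2.681/√365 = 0.1403.

d ≈ 0.140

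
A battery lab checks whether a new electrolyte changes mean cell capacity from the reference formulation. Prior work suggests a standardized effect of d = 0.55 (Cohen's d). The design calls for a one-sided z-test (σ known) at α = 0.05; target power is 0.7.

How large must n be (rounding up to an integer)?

n = 16

Set Φ(δ − 1.645) = 0.7; then δ − 1.645 = Φ⁻¹(0.7) = 0.524, giving δ = 2.169.
δ = d·√n ⇒ n = (δ/d)² = (2.169 / 0.55)² = 15.56.
Round up to the next whole unit.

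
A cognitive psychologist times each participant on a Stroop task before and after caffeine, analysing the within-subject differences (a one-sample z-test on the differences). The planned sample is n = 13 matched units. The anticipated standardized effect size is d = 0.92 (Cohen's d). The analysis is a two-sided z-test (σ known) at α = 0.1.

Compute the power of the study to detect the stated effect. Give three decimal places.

Noncentrality parameter: δ = d·√n = 0.92 × √13 = 3.3171
Critical value for a two-sided test at α = 0.1: z_{α/2} = 1.645.
Power = Φ(δ − 1.645) + Φ(−δ − 1.645) = Φ(1.672) + Φ(-4.962) = 0.9528 + 0.0000 = 0.9528.

Power ≈ 0.953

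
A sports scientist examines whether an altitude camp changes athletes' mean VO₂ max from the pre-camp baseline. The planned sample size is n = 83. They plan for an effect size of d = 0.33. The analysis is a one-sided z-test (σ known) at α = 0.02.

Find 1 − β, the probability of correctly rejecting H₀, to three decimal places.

Noncentrality parameter: δ = d·√n = 0.33 × √83 = 3.0064
Critical value for a one-sided test at α = 0.02: z_α = 2.054.
Power = P(Z > 2.054 − δ) = Φ(0.953) = 0.8296.

Power ≈ 0.830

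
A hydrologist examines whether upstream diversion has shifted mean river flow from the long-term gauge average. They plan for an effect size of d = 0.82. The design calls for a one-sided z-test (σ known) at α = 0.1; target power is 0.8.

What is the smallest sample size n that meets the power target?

Set Φ(δ − 1.282) = 0.8; then δ − 1.282 = Φ⁻¹(0.8) = 0.842, giving δ = 2.123.
δ = d·√n ⇒ n = (δ/d)² = (2.123 / 0.82)² = 6.70.
Rounding up, n = 7.

n = 7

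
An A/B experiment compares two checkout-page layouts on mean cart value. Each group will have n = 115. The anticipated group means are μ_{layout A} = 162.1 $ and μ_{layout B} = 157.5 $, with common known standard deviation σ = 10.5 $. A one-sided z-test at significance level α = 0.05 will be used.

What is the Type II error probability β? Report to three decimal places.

Standardized effect: d = |μ_{layout A} − μ_{layout B}| / σ = |162.1 − 157.5| / 10.5 = 0.4381
Noncentrality parameter: δ = d·√(n/2) = 0.4381 × √(115/2) = 3.3220
One-sided α = 0.05 → critical value z_{0.05} = 1.645.
Power = P(Z > 1.645 − δ) = Φ(1.677) = 0.9532.
Type II error: β = 1 − power = 1 − 0.9532 = 0.0468.

β ≈ 0.047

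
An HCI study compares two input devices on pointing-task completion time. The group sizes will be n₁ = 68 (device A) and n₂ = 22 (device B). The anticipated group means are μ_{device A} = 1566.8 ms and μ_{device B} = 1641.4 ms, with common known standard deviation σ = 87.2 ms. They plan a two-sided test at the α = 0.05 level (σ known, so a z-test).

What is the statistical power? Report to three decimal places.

Standardized effect: d = |μ_{device A} − μ_{device B}| / σ = |1566.8 − 1641.4| / 87.2 = 0.8555
Noncentrality parameter: δ = d / √(1/n₁ + 1/n₂) = 0.8555 / √(1/68 + 1/22) = 3.4879
Critical value for a two-sided test at α = 0.05: z_{α/2} = 1.960.
Power = Φ(δ − 1.960) + Φ(−δ − 1.960) = Φ(1.528) + Φ(-5.448) = 0.9367 + 0.0000 = 0.9367.

Power ≈ 0.937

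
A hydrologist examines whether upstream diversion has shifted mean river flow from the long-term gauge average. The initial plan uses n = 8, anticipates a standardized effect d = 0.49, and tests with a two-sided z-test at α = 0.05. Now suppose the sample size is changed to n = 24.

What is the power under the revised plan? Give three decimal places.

With n = 24: δ = d·√n = 0.49 × √24 = 2.4005. Critical value z_{0.025} = 1.960.
Revised power = Φ(δ − 1.960) + Φ(−δ − 1.960) = Φ(0.441) + Φ(-4.360) = 0.6702 + 0.0000 = 0.6702.

Power ≈ 0.670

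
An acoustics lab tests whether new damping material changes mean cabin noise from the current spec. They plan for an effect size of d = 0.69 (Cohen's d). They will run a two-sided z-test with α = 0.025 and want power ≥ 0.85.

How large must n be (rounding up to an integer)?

n = 23

Set Φ(δ − 2.241) = 0.85; then δ − 2.241 = Φ⁻¹(0.85) = 1.036, giving δ = 3.278.
(For δ > 0 the lower-tail rejection region contributes negligibly to power, so the one-term inversion is standard.)
δ = d·√n ⇒ n = (δ/d)² = (3.278 / 0.69)² = 22.57.
Round up to the next whole unit.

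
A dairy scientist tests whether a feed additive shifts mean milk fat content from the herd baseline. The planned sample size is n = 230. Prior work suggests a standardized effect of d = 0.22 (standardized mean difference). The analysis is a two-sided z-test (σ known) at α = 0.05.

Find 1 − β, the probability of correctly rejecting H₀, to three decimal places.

Noncentrality parameter: δ = d·√n = 0.22 × √230 = 3.3365
Critical value for a two-sided test at α = 0.05: z_{α/2} = 1.960.
Power = Φ(δ − 1.960) + Φ(−δ − 1.960) = Φ(1.377) + Φ(-5.296) = 0.9157 + 0.0000 = 0.9157.

Power ≈ 0.916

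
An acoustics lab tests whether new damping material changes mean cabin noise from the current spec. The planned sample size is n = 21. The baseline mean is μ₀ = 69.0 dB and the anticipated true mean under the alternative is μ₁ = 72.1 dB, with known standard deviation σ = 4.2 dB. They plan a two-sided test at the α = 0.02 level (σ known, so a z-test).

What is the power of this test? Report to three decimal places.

Power ≈ 0.855

Standardized effect: d = |μ₁ − μ₀| / σ = |72.1 − 69.0| / 4.2 = 0.7381
Noncentrality parameter: δ = d·√n = 0.7381 × √21 = 3.3824
Critical value for a two-sided test at α = 0.02: z_{α/2} = 2.326.
Power = Φ(δ − 2.326) + Φ(−δ − 2.326) = Φ(1.056) + Φ(-5.709) = 0.8545 + 0.0000 = 0.8545.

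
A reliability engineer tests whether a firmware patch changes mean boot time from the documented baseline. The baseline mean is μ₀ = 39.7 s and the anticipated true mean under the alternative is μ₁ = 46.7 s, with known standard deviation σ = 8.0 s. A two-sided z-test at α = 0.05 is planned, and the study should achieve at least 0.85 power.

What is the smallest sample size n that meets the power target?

Standardized effect: d = |μ₁ − μ₀| / σ = |46.7 − 39.7| / 8.0 = 0.8750
For power 0.85 need Φ(δ − z_{0.025}) = 0.85, so δ = z_{0.025} + z_{0.15} = 1.960 + 1.036 = 2.996.
(Ignoring the negligible lower-tail rejection probability gives the usual closed-form inversion.)
δ = d·√n ⇒ n = (δ/d)² = (2.996 / 0.8750)² = 11.73.
Round up to the next whole unit.

n = 12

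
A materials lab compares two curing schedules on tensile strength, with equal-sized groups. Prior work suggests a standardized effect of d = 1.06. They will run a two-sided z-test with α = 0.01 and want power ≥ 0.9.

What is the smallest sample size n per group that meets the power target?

n = 27 per group

For power 0.9 need Φ(δ − z_{0.005}) = 0.9, so δ = z_{0.005} + z_{0.10} = 2.576 + 1.282 = 3.857.
(The Φ(−δ − z_{α/2}) term is vanishingly small for δ > 0 and is dropped in the standard sample-size formula.)
δ = d·√(n/2) ⇒ n = 2(δ/d)² = 2 × (3.857 / 1.06)² = 26.49.
Rounding up, n = 27 per group.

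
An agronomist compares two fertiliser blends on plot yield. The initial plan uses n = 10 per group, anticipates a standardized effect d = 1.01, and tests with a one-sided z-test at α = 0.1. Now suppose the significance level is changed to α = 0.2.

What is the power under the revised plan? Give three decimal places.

Power ≈ 0.922

δ = d·√(n/2) = 1.01 × √(10/2) = 2.2584 (unchanged). New critical value: z_{0.2} = 0.842.
Revised power = Φ(δ − 0.842) = Φ(1.417) = 0.9217.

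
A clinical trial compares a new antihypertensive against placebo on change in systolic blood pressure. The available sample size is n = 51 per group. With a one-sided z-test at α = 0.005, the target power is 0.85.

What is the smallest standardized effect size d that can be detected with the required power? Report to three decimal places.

d ≈ 0.715

Need Φ(δ − 2.576) = 0.85, so δ = 2.576 + 1.036 = 3.612.
δ = d·√(n/2) ⇒ d = δ/√(n/2) = 3.612/√(51/2) = 0.7153.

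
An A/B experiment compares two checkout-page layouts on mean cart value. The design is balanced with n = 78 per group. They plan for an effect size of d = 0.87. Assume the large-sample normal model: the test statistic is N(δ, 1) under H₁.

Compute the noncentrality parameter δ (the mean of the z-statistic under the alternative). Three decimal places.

δ = d·√(n/2) = 0.87 × √(78/2) = 5.4331

δ ≈ 5.433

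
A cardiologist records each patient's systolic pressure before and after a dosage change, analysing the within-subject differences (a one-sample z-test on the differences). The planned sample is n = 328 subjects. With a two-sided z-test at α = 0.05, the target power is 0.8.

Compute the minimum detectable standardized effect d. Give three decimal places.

d ≈ 0.155

Required noncentrality: δ = z_{0.025} + z_{0.20} = 1.960 + 0.842 = 2.802.
(Lower-tail contribution to power is negligible for δ > 0.)
δ = d·√n ⇒ d = δ/√n = 2.802/√328 = 0.1547.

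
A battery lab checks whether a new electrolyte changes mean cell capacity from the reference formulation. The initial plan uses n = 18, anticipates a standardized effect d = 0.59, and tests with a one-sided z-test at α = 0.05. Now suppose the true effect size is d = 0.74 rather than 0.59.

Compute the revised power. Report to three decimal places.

With d = 0.74: δ = d·√n = 0.74 × √18 = 3.1396. Critical value z_{0.05} = 1.645.
Revised power = P(Z > 1.645 − δ) = Φ(1.495) = 0.9325.

Power ≈ 0.933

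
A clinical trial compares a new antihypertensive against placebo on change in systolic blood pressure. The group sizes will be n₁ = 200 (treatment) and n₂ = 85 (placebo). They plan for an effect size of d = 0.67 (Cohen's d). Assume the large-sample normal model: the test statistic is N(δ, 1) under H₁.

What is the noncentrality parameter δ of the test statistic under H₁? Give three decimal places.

δ ≈ 5.175

The noncentrality parameter scales effect size by the design's sample-size factor: δ = d / √(1/n₁ + 1/n₂) = 0.67 / √(1/200 + 1/85) = 5.1746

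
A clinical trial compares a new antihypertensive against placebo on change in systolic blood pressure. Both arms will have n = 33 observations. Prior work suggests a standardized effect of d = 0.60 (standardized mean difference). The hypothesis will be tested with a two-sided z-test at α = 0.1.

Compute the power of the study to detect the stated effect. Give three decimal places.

Power ≈ 0.786

Noncentrality parameter: λ = d·√(n/2) = 0.60 × √(33/2) = 2.4372
Critical value for a two-sided test at α = 0.1: z_{α/2} = 1.645.
Power = Φ(λ − 1.645) + Φ(−λ − 1.645) = Φ(0.792) + Φ(-4.082) = 0.7859 + 0.0000 = 0.7859.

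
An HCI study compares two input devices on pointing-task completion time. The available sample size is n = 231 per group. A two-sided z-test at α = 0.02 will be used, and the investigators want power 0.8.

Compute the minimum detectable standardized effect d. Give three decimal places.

d ≈ 0.295

Need Φ(δ − 2.326) = 0.8, so δ = 2.326 + 0.842 = 3.168.
(The second rejection-region term Φ(−δ − z_{α/2}) is negligible and dropped.)
δ = d·√(n/2) ⇒ d = δ/√(n/2) = 3.168/√(231/2) = 0.2948.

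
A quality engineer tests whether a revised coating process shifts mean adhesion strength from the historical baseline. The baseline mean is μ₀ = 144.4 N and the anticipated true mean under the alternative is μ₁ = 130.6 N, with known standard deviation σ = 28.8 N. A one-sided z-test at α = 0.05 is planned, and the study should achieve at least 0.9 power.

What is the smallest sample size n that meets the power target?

Standardized effect: d = |μ₁ − μ₀| / σ = |130.6 − 144.4| / 28.8 = 0.4792
For power 0.9 need Φ(δ − z_{0.05}) = 0.9, so δ = z_{0.05} + z_{0.10} = 1.645 + 1.282 = 2.926.
δ = d·√n ⇒ n = (δ/d)² = (2.926 / 0.4792)² = 37.30.
Round up to the next whole unit.

n = 38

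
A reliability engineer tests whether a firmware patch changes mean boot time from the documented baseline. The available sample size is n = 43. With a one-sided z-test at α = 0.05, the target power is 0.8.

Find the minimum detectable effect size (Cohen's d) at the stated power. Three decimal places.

d ≈ 0.379

Need Φ(δ − 1.645) = 0.8, so δ = 1.645 + 0.842 = 2.486.
δ = d·√n ⇒ d = δ/√n = 2.486/√43 = 0.3792.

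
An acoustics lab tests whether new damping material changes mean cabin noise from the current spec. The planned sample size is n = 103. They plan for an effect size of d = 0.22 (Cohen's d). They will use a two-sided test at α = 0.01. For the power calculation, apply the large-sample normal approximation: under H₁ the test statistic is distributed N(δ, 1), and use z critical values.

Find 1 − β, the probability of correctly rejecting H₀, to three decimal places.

Noncentrality parameter: δ = d·√n = 0.22 × √103 = 2.2328
Two-sided α = 0.01 → critical value z_{0.005} = 2.576.
Power = Φ(δ − 2.576) + Φ(−δ − 2.576) = Φ(-0.343) + Φ(-4.809) = 0.3658 + 0.0000 = 0.3658.

Power ≈ 0.366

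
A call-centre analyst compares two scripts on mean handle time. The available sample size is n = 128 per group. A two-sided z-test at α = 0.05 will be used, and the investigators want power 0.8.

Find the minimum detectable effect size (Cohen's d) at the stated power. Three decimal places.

Required noncentrality: δ = z_{0.025} + z_{0.20} = 1.960 + 0.842 = 2.802.
(The second rejection-region term Φ(−δ − z_{α/2}) is negligible and dropped.)
δ = d·√(n/2) ⇒ d = δ/√(n/2) = 2.802/√(128/2) = 0.3502.

d ≈ 0.350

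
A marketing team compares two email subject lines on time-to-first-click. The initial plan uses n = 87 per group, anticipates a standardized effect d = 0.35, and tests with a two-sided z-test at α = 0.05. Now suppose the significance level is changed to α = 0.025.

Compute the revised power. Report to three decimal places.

δ = d·√(n/2) = 0.35 × √(87/2) = 2.3084 (unchanged). New critical value: z_{0.0125} = 2.241.
Revised power = Φ(δ − 2.241) + Φ(−δ − 2.241) = Φ(0.067) + Φ(-4.550) = 0.5267 + 0.0000 = 0.5267.

Power ≈ 0.527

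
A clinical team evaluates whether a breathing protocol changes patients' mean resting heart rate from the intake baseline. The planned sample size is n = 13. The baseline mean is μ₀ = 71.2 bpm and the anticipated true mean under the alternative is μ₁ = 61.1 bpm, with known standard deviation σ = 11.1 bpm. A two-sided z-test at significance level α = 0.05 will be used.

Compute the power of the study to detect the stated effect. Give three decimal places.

Standardized effect: d = |μ₁ − μ₀| / σ = |61.1 − 71.2| / 11.1 = 0.9099
Noncentrality parameter: δ = d·√n = 0.9099 × √13 = 3.2807
Critical value for a two-sided test at α = 0.05: z_{α/2} = 1.960.
Power = Φ(δ − 1.960) + Φ(−δ − 1.960) = Φ(1.321) + Φ(-5.241) = 0.9067 + 0.0000 = 0.9067.

Power ≈ 0.907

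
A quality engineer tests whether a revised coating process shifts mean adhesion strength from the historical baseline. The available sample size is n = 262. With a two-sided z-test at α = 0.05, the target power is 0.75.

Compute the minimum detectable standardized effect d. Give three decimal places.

d ≈ 0.163

Required noncentrality: δ = z_{0.025} + z_{0.25} = 1.960 + 0.674 = 2.634.
(The second rejection-region term Φ(−δ − z_{α/2}) is negligible and dropped.)
δ = d·√n ⇒ d = δ/√n = 2.634/√262 = 0.1628.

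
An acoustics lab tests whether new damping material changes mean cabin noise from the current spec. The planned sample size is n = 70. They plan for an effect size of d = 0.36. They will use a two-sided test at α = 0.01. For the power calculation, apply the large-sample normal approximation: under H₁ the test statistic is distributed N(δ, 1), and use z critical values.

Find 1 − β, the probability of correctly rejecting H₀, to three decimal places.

Power ≈ 0.669

Noncentrality parameter: δ = d·√n = 0.36 × √70 = 3.0120
Two-sided α = 0.01 → critical value z_{0.005} = 2.576.
Power = Φ(δ − 2.576) + Φ(−δ − 2.576) = Φ(0.436) + Φ(-5.588) = 0.6686 + 0.0000 = 0.6686.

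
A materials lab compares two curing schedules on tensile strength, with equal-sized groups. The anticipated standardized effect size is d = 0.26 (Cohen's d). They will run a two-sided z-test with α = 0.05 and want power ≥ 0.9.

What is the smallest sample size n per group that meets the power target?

For power 0.9 need Φ(δ − z_{0.025}) = 0.9, so δ = z_{0.025} + z_{0.10} = 1.960 + 1.282 = 3.242.
(Ignoring the negligible lower-tail rejection probability gives the usual closed-form inversion.)
δ = d·√(n/2) ⇒ n = 2(δ/d)² = 2 × (3.242 / 0.26)² = 310.87.
Rounding up, n = 311 per group.

n = 311 per group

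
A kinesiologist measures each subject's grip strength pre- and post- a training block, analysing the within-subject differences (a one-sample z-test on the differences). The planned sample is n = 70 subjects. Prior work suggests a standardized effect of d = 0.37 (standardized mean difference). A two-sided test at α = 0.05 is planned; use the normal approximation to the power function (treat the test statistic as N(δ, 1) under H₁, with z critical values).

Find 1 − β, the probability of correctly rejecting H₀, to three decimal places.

Power ≈ 0.872

Noncentrality parameter: λ = d·√n = 0.37 × √70 = 3.0956
Critical value for a two-sided test at α = 0.05: z_{α/2} = 1.960.
Power = Φ(λ − 1.960) + Φ(−λ − 1.960) = Φ(1.136) + Φ(-5.056) = 0.8720 + 0.0000 = 0.8720.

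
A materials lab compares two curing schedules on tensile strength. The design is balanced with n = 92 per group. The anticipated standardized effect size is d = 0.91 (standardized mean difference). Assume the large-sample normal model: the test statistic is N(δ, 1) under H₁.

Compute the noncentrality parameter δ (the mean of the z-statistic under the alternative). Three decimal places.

δ ≈ 6.172

The noncentrality parameter scales effect size by the design's sample-size factor: δ = d·√(n/2) = 0.91 × √(92/2) = 6.1719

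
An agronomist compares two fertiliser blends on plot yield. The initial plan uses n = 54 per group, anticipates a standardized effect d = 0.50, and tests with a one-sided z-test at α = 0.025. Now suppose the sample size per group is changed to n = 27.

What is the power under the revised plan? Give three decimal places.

With n = 27 per group: δ = d·√(n/2) = 0.50 × √(27/2) = 1.8371. Critical value z_{0.025} = 1.960.
Revised power = P(Z > 1.960 − δ) = Φ(-0.123) = 0.4511.

Power ≈ 0.451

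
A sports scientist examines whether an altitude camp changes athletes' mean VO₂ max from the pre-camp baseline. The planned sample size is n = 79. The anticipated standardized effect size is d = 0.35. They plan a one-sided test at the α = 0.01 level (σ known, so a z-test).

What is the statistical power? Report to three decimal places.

Noncentrality parameter: δ = d·√n = 0.35 × √79 = 3.1109
One-sided α = 0.01 → critical value z_{0.01} = 2.326.
Power = Φ(δ − 2.326) = Φ(0.785) = 0.7836.

Power ≈ 0.784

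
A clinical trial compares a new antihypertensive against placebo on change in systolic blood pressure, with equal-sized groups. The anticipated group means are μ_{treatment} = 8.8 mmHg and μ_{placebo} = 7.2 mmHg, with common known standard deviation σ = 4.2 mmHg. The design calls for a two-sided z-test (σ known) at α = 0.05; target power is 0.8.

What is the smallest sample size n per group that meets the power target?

Standardized effect: d = |μ_{treatment} − μ_{placebo}| / σ = |8.8 − 7.2| / 4.2 = 0.3810
For power 0.8 need Φ(δ − z_{0.025}) = 0.8, so δ = z_{0.025} + z_{0.20} = 1.960 + 0.842 = 2.802.
(For δ > 0 the lower-tail rejection region contributes negligibly to power, so the one-term inversion is standard.)
δ = d·√(n/2) ⇒ n = 2(δ/d)² = 2 × (2.802 / 0.3810)² = 108.17.
Round up to the next whole unit.

n = 109 per group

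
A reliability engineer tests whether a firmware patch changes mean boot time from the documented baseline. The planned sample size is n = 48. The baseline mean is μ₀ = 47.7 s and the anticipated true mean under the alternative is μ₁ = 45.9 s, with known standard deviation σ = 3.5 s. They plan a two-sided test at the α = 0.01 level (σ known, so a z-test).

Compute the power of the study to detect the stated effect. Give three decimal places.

Standardized effect: d = |μ₁ − μ₀| / σ = |45.9 − 47.7| / 3.5 = 0.5143
Noncentrality parameter: λ = d·√n = 0.5143 × √48 = 3.5631
Two-sided α = 0.01 → critical value z_{0.005} = 2.576.
Power = Φ(λ − 2.576) + Φ(−λ − 2.576) = Φ(0.987) + Φ(-6.139) = 0.8382 + 0.0000 = 0.8382.

Power ≈ 0.838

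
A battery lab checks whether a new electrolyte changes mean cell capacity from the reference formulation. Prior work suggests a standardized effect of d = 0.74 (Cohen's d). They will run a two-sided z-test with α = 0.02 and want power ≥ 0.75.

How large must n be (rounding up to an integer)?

n = 17

Set Φ(δ − 2.326) = 0.75; then δ − 2.326 = Φ⁻¹(0.75) = 0.674, giving δ = 3.001.
(Ignoring the negligible lower-tail rejection probability gives the usual closed-form inversion.)
δ = d·√n ⇒ n = (δ/d)² = (3.001 / 0.74)² = 16.44.
Rounding up, n = 17.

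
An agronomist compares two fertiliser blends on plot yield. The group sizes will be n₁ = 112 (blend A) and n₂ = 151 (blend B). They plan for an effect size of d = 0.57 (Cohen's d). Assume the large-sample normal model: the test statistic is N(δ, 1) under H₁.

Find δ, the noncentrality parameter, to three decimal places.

δ ≈ 4.571

The noncentrality parameter scales effect size by the design's sample-size factor: δ = d / √(1/n₁ + 1/n₂) = 0.57 / √(1/112 + 1/151) = 4.5708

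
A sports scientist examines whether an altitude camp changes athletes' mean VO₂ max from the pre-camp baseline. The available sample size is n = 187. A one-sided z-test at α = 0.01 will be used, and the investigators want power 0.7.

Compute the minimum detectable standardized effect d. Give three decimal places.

d ≈ 0.208

Required noncentrality: δ = z_{0.01} + z_{0.30} = 2.326 + 0.524 = 2.851.
δ = d·√n ⇒ d = δ/√n = 2.851/√187 = 0.2085.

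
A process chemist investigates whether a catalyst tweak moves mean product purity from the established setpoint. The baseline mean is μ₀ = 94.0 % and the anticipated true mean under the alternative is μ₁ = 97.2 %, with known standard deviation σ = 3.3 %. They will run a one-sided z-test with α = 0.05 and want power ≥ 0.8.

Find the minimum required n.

Standardized effect: d = |μ₁ − μ₀| / σ = |97.2 − 94.0| / 3.3 = 0.9697
Set Φ(δ − 1.645) = 0.8; then δ − 1.645 = Φ⁻¹(0.8) = 0.842, giving δ = 2.486.
δ = d·√n ⇒ n = (δ/d)² = (2.486 / 0.9697)² = 6.58.
Rounding up, n = 7.

n = 7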